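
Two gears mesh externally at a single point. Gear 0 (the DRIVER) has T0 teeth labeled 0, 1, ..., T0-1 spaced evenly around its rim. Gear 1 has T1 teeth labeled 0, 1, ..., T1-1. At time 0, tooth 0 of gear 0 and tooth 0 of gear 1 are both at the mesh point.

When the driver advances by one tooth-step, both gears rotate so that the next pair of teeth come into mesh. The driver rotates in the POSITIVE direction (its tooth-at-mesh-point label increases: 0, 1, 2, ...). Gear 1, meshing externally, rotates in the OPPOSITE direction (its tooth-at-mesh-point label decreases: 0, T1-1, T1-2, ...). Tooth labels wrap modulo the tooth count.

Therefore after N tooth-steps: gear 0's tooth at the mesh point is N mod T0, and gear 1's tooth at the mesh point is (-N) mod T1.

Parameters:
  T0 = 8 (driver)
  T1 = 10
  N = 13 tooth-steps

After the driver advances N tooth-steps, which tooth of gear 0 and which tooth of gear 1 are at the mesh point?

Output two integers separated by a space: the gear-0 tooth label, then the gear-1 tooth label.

Answer: 5 7

Derivation:
Gear 0 (driver, T0=8): tooth at mesh = N mod T0
  13 = 1 * 8 + 5, so 13 mod 8 = 5
  gear 0 tooth = 5
Gear 1 (driven, T1=10): tooth at mesh = (-N) mod T1
  13 = 1 * 10 + 3, so 13 mod 10 = 3
  (-13) mod 10 = (-3) mod 10 = 10 - 3 = 7
Mesh after 13 steps: gear-0 tooth 5 meets gear-1 tooth 7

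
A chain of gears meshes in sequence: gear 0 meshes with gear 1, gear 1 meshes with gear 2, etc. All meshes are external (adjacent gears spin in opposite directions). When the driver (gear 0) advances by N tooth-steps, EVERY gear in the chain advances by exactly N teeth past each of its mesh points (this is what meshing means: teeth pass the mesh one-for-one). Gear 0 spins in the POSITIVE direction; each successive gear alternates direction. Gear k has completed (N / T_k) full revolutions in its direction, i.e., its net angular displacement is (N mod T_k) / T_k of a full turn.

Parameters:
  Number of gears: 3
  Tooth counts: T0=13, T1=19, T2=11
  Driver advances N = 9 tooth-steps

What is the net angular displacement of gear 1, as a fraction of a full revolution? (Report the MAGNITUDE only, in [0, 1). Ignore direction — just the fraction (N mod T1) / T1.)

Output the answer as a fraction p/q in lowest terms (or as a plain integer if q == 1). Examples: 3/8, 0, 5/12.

Answer: 9/19

Derivation:
Chain of 3 gears, tooth counts: [13, 19, 11]
  gear 0: T0=13, direction=positive, advance = 9 mod 13 = 9 teeth = 9/13 turn
  gear 1: T1=19, direction=negative, advance = 9 mod 19 = 9 teeth = 9/19 turn
  gear 2: T2=11, direction=positive, advance = 9 mod 11 = 9 teeth = 9/11 turn
Gear 1: 9 mod 19 = 9
Fraction = 9 / 19 = 9/19 (gcd(9,19)=1) = 9/19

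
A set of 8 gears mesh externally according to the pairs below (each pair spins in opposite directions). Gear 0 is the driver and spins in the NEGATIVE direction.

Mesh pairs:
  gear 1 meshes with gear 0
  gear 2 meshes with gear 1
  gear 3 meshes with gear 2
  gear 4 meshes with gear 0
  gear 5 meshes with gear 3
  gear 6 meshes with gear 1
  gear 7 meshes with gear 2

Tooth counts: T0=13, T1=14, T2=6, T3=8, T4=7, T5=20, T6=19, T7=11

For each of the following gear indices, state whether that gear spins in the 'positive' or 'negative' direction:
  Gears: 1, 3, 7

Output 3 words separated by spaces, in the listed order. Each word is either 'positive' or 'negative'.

Answer: positive positive positive

Derivation:
Gear 0 (driver): negative (depth 0)
  gear 1: meshes with gear 0 -> depth 1 -> positive (opposite of gear 0)
  gear 2: meshes with gear 1 -> depth 2 -> negative (opposite of gear 1)
  gear 3: meshes with gear 2 -> depth 3 -> positive (opposite of gear 2)
  gear 4: meshes with gear 0 -> depth 1 -> positive (opposite of gear 0)
  gear 5: meshes with gear 3 -> depth 4 -> negative (opposite of gear 3)
  gear 6: meshes with gear 1 -> depth 2 -> negative (opposite of gear 1)
  gear 7: meshes with gear 2 -> depth 3 -> positive (opposite of gear 2)
Queried indices 1, 3, 7 -> positive, positive, positive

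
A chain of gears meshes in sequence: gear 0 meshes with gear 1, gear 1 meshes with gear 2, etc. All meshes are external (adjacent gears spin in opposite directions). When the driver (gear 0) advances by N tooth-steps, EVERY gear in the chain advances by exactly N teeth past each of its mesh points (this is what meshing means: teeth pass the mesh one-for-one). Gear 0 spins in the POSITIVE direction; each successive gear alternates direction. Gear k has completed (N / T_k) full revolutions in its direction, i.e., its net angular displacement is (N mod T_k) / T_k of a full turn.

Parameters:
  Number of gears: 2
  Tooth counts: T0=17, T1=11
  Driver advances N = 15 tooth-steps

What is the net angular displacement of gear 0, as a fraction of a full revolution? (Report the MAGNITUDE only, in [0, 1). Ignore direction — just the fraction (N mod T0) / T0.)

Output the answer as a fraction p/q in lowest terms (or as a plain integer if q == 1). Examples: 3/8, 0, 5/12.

Answer: 15/17

Derivation:
Chain of 2 gears, tooth counts: [17, 11]
  gear 0: T0=17, direction=positive, advance = 15 mod 17 = 15 teeth = 15/17 turn
  gear 1: T1=11, direction=negative, advance = 15 mod 11 = 4 teeth = 4/11 turn
Gear 0: 15 mod 17 = 15
Fraction = 15 / 17 = 15/17 (gcd(15,17)=1) = 15/17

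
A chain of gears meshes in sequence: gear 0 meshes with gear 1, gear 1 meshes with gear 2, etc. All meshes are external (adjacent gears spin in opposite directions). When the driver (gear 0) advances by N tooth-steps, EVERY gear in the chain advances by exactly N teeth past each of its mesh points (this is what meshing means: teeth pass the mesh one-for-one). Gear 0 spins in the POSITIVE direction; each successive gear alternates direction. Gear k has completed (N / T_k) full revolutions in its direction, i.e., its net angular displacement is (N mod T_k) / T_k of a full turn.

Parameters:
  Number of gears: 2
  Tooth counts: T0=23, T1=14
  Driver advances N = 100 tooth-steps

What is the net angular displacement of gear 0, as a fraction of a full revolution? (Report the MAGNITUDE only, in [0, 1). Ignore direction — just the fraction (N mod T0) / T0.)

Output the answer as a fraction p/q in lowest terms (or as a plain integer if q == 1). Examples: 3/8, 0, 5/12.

Answer: 8/23

Derivation:
Chain of 2 gears, tooth counts: [23, 14]
  gear 0: T0=23, direction=positive, advance = 100 mod 23 = 8 teeth = 8/23 turn
  gear 1: T1=14, direction=negative, advance = 100 mod 14 = 2 teeth = 2/14 turn
Gear 0: 100 mod 23 = 8
Fraction = 8 / 23 = 8/23 (gcd(8,23)=1) = 8/23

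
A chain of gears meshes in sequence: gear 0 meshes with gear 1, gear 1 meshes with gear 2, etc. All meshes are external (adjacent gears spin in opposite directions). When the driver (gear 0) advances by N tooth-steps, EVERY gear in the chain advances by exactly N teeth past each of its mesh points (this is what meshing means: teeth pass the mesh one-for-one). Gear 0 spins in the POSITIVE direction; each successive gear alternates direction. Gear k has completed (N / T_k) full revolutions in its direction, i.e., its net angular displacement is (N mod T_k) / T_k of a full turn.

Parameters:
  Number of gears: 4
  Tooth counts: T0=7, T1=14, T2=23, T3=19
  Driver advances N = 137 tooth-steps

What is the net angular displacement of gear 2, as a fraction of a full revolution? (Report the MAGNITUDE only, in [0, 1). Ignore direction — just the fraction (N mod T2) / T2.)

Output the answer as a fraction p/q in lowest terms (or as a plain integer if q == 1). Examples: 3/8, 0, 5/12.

Answer: 22/23

Derivation:
Chain of 4 gears, tooth counts: [7, 14, 23, 19]
  gear 0: T0=7, direction=positive, advance = 137 mod 7 = 4 teeth = 4/7 turn
  gear 1: T1=14, direction=negative, advance = 137 mod 14 = 11 teeth = 11/14 turn
  gear 2: T2=23, direction=positive, advance = 137 mod 23 = 22 teeth = 22/23 turn
  gear 3: T3=19, direction=negative, advance = 137 mod 19 = 4 teeth = 4/19 turn
Gear 2: 137 mod 23 = 22
Fraction = 22 / 23 = 22/23 (gcd(22,23)=1) = 22/23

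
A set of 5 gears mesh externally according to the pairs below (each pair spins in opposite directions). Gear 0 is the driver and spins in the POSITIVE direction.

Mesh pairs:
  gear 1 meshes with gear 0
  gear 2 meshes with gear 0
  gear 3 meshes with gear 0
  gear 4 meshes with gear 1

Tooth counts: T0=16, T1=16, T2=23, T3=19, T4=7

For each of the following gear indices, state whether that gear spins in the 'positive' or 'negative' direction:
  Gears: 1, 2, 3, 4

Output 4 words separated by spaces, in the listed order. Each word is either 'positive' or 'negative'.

Answer: negative negative negative positive

Derivation:
Gear 0 (driver): positive (depth 0)
  gear 1: meshes with gear 0 -> depth 1 -> negative (opposite of gear 0)
  gear 2: meshes with gear 0 -> depth 1 -> negative (opposite of gear 0)
  gear 3: meshes with gear 0 -> depth 1 -> negative (opposite of gear 0)
  gear 4: meshes with gear 1 -> depth 2 -> positive (opposite of gear 1)
Queried indices 1, 2, 3, 4 -> negative, negative, negative, positive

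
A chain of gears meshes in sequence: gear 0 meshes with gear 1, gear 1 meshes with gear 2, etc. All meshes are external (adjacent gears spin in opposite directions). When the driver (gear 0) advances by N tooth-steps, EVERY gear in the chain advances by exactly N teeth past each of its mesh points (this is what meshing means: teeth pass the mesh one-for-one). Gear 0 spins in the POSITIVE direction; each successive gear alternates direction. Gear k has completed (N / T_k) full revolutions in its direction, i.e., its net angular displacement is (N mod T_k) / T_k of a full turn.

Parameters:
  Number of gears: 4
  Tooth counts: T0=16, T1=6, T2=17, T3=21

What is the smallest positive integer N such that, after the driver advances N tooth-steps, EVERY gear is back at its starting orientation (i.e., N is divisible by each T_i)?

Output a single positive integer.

Answer: 5712

Derivation:
Gear k returns to start when N is a multiple of T_k.
All gears at start simultaneously when N is a common multiple of [16, 6, 17, 21]; the smallest such N is lcm(16, 6, 17, 21).
Start: lcm = T0 = 16
Fold in T1=6: gcd(16, 6) = 2; lcm(16, 6) = 16 * 6 / 2 = 96 / 2 = 48
Fold in T2=17: gcd(48, 17) = 1; lcm(48, 17) = 48 * 17 / 1 = 816 / 1 = 816
Fold in T3=21: gcd(816, 21) = 3; lcm(816, 21) = 816 * 21 / 3 = 17136 / 3 = 5712
Full cycle length = 5712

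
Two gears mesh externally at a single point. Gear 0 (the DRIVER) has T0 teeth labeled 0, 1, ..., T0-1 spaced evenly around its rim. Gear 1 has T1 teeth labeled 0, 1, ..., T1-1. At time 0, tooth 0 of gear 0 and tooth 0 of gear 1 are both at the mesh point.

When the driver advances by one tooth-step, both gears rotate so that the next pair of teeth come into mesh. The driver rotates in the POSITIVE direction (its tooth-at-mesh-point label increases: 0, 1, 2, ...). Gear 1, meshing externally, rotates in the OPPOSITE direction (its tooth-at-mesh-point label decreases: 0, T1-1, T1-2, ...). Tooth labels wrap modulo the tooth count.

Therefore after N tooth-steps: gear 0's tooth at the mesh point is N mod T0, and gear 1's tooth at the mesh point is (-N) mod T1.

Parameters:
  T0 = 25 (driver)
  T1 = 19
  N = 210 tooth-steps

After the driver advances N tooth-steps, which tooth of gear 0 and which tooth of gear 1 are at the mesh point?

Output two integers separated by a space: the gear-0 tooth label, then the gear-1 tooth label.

Answer: 10 18

Derivation:
Gear 0 (driver, T0=25): tooth at mesh = N mod T0
  210 = 8 * 25 + 10, so 210 mod 25 = 10
  gear 0 tooth = 10
Gear 1 (driven, T1=19): tooth at mesh = (-N) mod T1
  210 = 11 * 19 + 1, so 210 mod 19 = 1
  (-210) mod 19 = (-1) mod 19 = 19 - 1 = 18
Mesh after 210 steps: gear-0 tooth 10 meets gear-1 tooth 18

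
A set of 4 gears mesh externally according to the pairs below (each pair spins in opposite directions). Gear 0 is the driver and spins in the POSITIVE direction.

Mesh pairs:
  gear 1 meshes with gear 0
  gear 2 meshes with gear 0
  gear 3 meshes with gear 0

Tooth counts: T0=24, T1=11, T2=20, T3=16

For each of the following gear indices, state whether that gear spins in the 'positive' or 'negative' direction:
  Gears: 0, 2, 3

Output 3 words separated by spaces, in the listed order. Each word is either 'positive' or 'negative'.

Answer: positive negative negative

Derivation:
Gear 0 (driver): positive (depth 0)
  gear 1: meshes with gear 0 -> depth 1 -> negative (opposite of gear 0)
  gear 2: meshes with gear 0 -> depth 1 -> negative (opposite of gear 0)
  gear 3: meshes with gear 0 -> depth 1 -> negative (opposite of gear 0)
Queried indices 0, 2, 3 -> positive, negative, negative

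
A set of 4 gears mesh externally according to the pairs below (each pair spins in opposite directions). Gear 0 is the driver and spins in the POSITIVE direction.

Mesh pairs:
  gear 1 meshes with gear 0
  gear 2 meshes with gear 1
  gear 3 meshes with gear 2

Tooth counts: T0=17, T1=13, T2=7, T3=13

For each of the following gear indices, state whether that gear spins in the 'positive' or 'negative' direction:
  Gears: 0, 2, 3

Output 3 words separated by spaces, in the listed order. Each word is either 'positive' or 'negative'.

Gear 0 (driver): positive (depth 0)
  gear 1: meshes with gear 0 -> depth 1 -> negative (opposite of gear 0)
  gear 2: meshes with gear 1 -> depth 2 -> positive (opposite of gear 1)
  gear 3: meshes with gear 2 -> depth 3 -> negative (opposite of gear 2)
Queried indices 0, 2, 3 -> positive, positive, negative

Answer: positive positive negative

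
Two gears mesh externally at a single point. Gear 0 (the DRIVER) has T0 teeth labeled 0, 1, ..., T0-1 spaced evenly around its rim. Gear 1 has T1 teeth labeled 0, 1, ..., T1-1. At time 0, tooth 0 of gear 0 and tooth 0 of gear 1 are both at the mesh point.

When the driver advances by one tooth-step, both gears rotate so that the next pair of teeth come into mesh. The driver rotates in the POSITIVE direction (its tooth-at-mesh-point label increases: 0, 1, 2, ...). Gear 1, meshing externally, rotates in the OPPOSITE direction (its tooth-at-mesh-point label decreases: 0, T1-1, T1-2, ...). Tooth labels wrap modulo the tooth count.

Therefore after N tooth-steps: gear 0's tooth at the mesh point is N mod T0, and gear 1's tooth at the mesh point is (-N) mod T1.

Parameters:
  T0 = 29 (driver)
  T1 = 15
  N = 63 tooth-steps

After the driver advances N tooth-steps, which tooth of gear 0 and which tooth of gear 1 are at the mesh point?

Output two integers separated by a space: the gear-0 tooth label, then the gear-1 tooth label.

Answer: 5 12

Derivation:
Gear 0 (driver, T0=29): tooth at mesh = N mod T0
  63 = 2 * 29 + 5, so 63 mod 29 = 5
  gear 0 tooth = 5
Gear 1 (driven, T1=15): tooth at mesh = (-N) mod T1
  63 = 4 * 15 + 3, so 63 mod 15 = 3
  (-63) mod 15 = (-3) mod 15 = 15 - 3 = 12
Mesh after 63 steps: gear-0 tooth 5 meets gear-1 tooth 12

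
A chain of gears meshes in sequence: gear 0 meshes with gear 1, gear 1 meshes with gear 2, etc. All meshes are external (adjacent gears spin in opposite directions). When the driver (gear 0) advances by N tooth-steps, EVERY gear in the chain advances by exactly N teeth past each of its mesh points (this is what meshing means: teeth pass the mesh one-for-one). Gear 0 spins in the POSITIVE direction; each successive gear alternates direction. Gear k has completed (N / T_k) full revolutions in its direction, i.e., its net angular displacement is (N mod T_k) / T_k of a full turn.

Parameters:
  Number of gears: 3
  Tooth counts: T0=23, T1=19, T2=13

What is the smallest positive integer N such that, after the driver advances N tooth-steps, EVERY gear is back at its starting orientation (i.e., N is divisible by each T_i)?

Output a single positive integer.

Gear k returns to start when N is a multiple of T_k.
All gears at start simultaneously when N is a common multiple of [23, 19, 13]; the smallest such N is lcm(23, 19, 13).
Start: lcm = T0 = 23
Fold in T1=19: gcd(23, 19) = 1; lcm(23, 19) = 23 * 19 / 1 = 437 / 1 = 437
Fold in T2=13: gcd(437, 13) = 1; lcm(437, 13) = 437 * 13 / 1 = 5681 / 1 = 5681
Full cycle length = 5681

Answer: 5681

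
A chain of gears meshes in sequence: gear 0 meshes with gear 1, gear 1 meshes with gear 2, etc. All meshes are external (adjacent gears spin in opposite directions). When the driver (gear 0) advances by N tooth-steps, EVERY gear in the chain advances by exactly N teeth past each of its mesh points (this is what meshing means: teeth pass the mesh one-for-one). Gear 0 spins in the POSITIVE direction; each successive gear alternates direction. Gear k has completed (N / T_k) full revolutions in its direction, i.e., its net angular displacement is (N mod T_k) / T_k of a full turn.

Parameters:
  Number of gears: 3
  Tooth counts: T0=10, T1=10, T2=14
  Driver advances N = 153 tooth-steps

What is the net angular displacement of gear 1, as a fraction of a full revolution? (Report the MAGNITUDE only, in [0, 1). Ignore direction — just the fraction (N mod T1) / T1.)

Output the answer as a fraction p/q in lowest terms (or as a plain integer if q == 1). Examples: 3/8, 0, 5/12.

Answer: 3/10

Derivation:
Chain of 3 gears, tooth counts: [10, 10, 14]
  gear 0: T0=10, direction=positive, advance = 153 mod 10 = 3 teeth = 3/10 turn
  gear 1: T1=10, direction=negative, advance = 153 mod 10 = 3 teeth = 3/10 turn
  gear 2: T2=14, direction=positive, advance = 153 mod 14 = 13 teeth = 13/14 turn
Gear 1: 153 mod 10 = 3
Fraction = 3 / 10 = 3/10 (gcd(3,10)=1) = 3/10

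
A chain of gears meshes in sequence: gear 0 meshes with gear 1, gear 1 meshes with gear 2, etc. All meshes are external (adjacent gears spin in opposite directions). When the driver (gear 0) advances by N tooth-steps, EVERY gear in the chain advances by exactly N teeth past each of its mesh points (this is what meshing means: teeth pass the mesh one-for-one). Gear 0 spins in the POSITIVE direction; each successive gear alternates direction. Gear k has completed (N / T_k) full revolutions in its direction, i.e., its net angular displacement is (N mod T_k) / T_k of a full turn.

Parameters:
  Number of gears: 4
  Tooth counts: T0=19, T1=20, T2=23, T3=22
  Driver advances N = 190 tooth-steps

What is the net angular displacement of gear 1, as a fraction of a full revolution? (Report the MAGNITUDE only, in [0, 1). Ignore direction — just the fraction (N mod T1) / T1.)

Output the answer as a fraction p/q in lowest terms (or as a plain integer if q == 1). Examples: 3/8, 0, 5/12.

Chain of 4 gears, tooth counts: [19, 20, 23, 22]
  gear 0: T0=19, direction=positive, advance = 190 mod 19 = 0 teeth = 0/19 turn
  gear 1: T1=20, direction=negative, advance = 190 mod 20 = 10 teeth = 10/20 turn
  gear 2: T2=23, direction=positive, advance = 190 mod 23 = 6 teeth = 6/23 turn
  gear 3: T3=22, direction=negative, advance = 190 mod 22 = 14 teeth = 14/22 turn
Gear 1: 190 mod 20 = 10
Fraction = 10 / 20 = 1/2 (gcd(10,20)=10) = 1/2

Answer: 1/2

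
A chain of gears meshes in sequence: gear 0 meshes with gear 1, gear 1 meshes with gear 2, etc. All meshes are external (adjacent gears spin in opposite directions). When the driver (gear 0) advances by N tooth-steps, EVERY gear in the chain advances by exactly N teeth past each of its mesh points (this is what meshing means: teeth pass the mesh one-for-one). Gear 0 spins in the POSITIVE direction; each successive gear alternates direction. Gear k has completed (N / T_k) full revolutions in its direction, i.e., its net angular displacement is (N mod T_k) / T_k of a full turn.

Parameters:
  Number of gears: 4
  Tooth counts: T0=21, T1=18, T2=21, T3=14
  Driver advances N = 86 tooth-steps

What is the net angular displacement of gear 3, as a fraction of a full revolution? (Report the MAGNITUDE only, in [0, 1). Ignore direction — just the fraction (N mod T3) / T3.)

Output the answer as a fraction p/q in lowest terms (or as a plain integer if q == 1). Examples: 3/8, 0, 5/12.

Chain of 4 gears, tooth counts: [21, 18, 21, 14]
  gear 0: T0=21, direction=positive, advance = 86 mod 21 = 2 teeth = 2/21 turn
  gear 1: T1=18, direction=negative, advance = 86 mod 18 = 14 teeth = 14/18 turn
  gear 2: T2=21, direction=positive, advance = 86 mod 21 = 2 teeth = 2/21 turn
  gear 3: T3=14, direction=negative, advance = 86 mod 14 = 2 teeth = 2/14 turn
Gear 3: 86 mod 14 = 2
Fraction = 2 / 14 = 1/7 (gcd(2,14)=2) = 1/7

Answer: 1/7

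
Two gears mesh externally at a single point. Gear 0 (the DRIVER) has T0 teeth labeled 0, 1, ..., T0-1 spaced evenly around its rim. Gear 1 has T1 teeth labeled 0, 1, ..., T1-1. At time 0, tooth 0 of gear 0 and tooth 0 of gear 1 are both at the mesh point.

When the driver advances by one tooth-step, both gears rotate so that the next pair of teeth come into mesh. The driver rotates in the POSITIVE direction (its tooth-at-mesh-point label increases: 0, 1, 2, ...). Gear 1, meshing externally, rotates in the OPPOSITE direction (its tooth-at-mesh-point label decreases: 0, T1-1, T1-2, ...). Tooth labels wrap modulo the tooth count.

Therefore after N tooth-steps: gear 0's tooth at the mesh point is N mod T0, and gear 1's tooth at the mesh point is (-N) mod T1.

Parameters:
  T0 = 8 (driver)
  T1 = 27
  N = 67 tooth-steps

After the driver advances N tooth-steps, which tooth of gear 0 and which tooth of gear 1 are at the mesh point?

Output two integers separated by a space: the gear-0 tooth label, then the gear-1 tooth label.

Gear 0 (driver, T0=8): tooth at mesh = N mod T0
  67 = 8 * 8 + 3, so 67 mod 8 = 3
  gear 0 tooth = 3
Gear 1 (driven, T1=27): tooth at mesh = (-N) mod T1
  67 = 2 * 27 + 13, so 67 mod 27 = 13
  (-67) mod 27 = (-13) mod 27 = 27 - 13 = 14
Mesh after 67 steps: gear-0 tooth 3 meets gear-1 tooth 14

Answer: 3 14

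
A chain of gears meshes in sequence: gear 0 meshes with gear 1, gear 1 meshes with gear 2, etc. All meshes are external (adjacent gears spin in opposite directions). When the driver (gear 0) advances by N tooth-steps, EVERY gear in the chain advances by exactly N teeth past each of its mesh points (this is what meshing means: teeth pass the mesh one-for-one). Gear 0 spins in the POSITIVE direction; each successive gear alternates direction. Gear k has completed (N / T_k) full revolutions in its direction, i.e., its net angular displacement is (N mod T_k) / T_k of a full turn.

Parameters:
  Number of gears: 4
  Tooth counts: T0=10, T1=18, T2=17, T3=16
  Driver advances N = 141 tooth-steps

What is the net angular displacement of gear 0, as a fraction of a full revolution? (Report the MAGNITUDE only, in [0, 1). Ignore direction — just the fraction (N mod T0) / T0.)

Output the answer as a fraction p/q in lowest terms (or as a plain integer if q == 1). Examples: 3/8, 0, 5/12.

Answer: 1/10

Derivation:
Chain of 4 gears, tooth counts: [10, 18, 17, 16]
  gear 0: T0=10, direction=positive, advance = 141 mod 10 = 1 teeth = 1/10 turn
  gear 1: T1=18, direction=negative, advance = 141 mod 18 = 15 teeth = 15/18 turn
  gear 2: T2=17, direction=positive, advance = 141 mod 17 = 5 teeth = 5/17 turn
  gear 3: T3=16, direction=negative, advance = 141 mod 16 = 13 teeth = 13/16 turn
Gear 0: 141 mod 10 = 1
Fraction = 1 / 10 = 1/10 (gcd(1,10)=1) = 1/10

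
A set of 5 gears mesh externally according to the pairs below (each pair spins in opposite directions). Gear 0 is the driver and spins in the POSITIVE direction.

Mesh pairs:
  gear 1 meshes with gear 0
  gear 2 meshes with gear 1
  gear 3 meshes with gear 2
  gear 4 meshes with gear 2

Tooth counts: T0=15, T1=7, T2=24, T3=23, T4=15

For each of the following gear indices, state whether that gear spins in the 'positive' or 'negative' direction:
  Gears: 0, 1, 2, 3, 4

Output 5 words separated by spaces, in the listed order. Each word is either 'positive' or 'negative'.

Answer: positive negative positive negative negative

Derivation:
Gear 0 (driver): positive (depth 0)
  gear 1: meshes with gear 0 -> depth 1 -> negative (opposite of gear 0)
  gear 2: meshes with gear 1 -> depth 2 -> positive (opposite of gear 1)
  gear 3: meshes with gear 2 -> depth 3 -> negative (opposite of gear 2)
  gear 4: meshes with gear 2 -> depth 3 -> negative (opposite of gear 2)
Queried indices 0, 1, 2, 3, 4 -> positive, negative, positive, negative, negative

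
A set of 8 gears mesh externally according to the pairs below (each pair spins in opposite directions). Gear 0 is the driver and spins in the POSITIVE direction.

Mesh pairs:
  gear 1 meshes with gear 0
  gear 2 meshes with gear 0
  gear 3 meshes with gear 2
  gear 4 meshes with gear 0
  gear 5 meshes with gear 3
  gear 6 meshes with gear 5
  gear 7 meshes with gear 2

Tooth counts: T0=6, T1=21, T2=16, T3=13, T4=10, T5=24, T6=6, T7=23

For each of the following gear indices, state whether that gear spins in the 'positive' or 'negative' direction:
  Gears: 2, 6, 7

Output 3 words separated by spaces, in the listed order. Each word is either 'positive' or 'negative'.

Answer: negative positive positive

Derivation:
Gear 0 (driver): positive (depth 0)
  gear 1: meshes with gear 0 -> depth 1 -> negative (opposite of gear 0)
  gear 2: meshes with gear 0 -> depth 1 -> negative (opposite of gear 0)
  gear 3: meshes with gear 2 -> depth 2 -> positive (opposite of gear 2)
  gear 4: meshes with gear 0 -> depth 1 -> negative (opposite of gear 0)
  gear 5: meshes with gear 3 -> depth 3 -> negative (opposite of gear 3)
  gear 6: meshes with gear 5 -> depth 4 -> positive (opposite of gear 5)
  gear 7: meshes with gear 2 -> depth 2 -> positive (opposite of gear 2)
Queried indices 2, 6, 7 -> negative, positive, positive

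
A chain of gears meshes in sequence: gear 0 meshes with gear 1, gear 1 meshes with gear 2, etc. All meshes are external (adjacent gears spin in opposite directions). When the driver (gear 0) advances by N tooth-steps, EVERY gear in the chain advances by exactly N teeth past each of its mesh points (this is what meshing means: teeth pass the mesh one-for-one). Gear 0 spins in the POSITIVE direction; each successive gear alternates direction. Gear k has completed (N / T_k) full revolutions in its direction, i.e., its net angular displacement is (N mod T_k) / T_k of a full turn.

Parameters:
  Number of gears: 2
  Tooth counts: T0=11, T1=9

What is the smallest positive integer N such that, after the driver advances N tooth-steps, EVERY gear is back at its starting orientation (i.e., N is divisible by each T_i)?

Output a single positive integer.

Answer: 99

Derivation:
Gear k returns to start when N is a multiple of T_k.
All gears at start simultaneously when N is a common multiple of [11, 9]; the smallest such N is lcm(11, 9).
Start: lcm = T0 = 11
Fold in T1=9: gcd(11, 9) = 1; lcm(11, 9) = 11 * 9 / 1 = 99 / 1 = 99
Full cycle length = 99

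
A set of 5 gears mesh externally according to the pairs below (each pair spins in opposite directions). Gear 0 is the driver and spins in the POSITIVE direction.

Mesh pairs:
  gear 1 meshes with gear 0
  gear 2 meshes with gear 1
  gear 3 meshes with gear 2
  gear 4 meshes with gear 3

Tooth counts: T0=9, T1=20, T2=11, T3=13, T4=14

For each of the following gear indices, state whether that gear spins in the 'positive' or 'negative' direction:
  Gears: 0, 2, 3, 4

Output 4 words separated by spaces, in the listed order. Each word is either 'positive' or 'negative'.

Answer: positive positive negative positive

Derivation:
Gear 0 (driver): positive (depth 0)
  gear 1: meshes with gear 0 -> depth 1 -> negative (opposite of gear 0)
  gear 2: meshes with gear 1 -> depth 2 -> positive (opposite of gear 1)
  gear 3: meshes with gear 2 -> depth 3 -> negative (opposite of gear 2)
  gear 4: meshes with gear 3 -> depth 4 -> positive (opposite of gear 3)
Queried indices 0, 2, 3, 4 -> positive, positive, negative, positive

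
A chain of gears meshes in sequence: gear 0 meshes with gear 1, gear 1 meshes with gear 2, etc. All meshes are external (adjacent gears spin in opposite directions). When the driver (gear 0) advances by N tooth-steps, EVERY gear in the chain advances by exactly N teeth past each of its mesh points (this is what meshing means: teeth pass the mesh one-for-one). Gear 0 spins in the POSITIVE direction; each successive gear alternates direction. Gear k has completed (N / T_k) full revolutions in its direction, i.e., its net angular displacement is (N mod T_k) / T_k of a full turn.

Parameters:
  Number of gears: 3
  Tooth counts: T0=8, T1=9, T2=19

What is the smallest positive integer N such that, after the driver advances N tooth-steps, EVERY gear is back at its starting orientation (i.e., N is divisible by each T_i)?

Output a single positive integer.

Gear k returns to start when N is a multiple of T_k.
All gears at start simultaneously when N is a common multiple of [8, 9, 19]; the smallest such N is lcm(8, 9, 19).
Start: lcm = T0 = 8
Fold in T1=9: gcd(8, 9) = 1; lcm(8, 9) = 8 * 9 / 1 = 72 / 1 = 72
Fold in T2=19: gcd(72, 19) = 1; lcm(72, 19) = 72 * 19 / 1 = 1368 / 1 = 1368
Full cycle length = 1368

Answer: 1368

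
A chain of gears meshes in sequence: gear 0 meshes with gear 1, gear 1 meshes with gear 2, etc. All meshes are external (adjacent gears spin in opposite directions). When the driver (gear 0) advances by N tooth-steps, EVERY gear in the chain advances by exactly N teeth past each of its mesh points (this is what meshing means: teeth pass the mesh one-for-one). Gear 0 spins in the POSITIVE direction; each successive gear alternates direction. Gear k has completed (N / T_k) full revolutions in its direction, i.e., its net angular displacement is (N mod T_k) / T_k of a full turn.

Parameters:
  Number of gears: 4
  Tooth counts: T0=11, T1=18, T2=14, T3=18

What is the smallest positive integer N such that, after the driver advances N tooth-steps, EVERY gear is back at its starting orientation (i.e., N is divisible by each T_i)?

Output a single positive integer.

Answer: 1386

Derivation:
Gear k returns to start when N is a multiple of T_k.
All gears at start simultaneously when N is a common multiple of [11, 18, 14, 18]; the smallest such N is lcm(11, 18, 14, 18).
Start: lcm = T0 = 11
Fold in T1=18: gcd(11, 18) = 1; lcm(11, 18) = 11 * 18 / 1 = 198 / 1 = 198
Fold in T2=14: gcd(198, 14) = 2; lcm(198, 14) = 198 * 14 / 2 = 2772 / 2 = 1386
Fold in T3=18: gcd(1386, 18) = 18; lcm(1386, 18) = 1386 * 18 / 18 = 24948 / 18 = 1386
Full cycle length = 1386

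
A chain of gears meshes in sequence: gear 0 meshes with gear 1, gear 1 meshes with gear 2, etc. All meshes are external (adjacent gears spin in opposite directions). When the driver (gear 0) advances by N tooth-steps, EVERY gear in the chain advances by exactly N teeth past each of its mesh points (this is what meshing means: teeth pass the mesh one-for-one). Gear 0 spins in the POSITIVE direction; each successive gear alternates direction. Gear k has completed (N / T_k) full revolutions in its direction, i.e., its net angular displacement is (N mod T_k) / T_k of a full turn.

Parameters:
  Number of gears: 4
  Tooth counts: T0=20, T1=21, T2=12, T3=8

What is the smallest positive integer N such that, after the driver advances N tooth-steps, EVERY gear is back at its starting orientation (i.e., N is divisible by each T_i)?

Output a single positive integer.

Gear k returns to start when N is a multiple of T_k.
All gears at start simultaneously when N is a common multiple of [20, 21, 12, 8]; the smallest such N is lcm(20, 21, 12, 8).
Start: lcm = T0 = 20
Fold in T1=21: gcd(20, 21) = 1; lcm(20, 21) = 20 * 21 / 1 = 420 / 1 = 420
Fold in T2=12: gcd(420, 12) = 12; lcm(420, 12) = 420 * 12 / 12 = 5040 / 12 = 420
Fold in T3=8: gcd(420, 8) = 4; lcm(420, 8) = 420 * 8 / 4 = 3360 / 4 = 840
Full cycle length = 840

Answer: 840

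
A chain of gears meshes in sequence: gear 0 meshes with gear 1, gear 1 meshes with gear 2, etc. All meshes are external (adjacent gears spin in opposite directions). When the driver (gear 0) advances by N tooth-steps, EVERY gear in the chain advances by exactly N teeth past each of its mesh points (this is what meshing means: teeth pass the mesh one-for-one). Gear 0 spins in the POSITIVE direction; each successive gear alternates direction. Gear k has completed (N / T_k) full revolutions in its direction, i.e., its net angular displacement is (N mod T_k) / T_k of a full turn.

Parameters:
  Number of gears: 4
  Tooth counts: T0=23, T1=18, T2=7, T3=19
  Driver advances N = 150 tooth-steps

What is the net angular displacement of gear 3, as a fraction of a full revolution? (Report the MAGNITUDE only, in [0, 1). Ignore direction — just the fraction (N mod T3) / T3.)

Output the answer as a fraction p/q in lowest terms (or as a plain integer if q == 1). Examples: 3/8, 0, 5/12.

Chain of 4 gears, tooth counts: [23, 18, 7, 19]
  gear 0: T0=23, direction=positive, advance = 150 mod 23 = 12 teeth = 12/23 turn
  gear 1: T1=18, direction=negative, advance = 150 mod 18 = 6 teeth = 6/18 turn
  gear 2: T2=7, direction=positive, advance = 150 mod 7 = 3 teeth = 3/7 turn
  gear 3: T3=19, direction=negative, advance = 150 mod 19 = 17 teeth = 17/19 turn
Gear 3: 150 mod 19 = 17
Fraction = 17 / 19 = 17/19 (gcd(17,19)=1) = 17/19

Answer: 17/19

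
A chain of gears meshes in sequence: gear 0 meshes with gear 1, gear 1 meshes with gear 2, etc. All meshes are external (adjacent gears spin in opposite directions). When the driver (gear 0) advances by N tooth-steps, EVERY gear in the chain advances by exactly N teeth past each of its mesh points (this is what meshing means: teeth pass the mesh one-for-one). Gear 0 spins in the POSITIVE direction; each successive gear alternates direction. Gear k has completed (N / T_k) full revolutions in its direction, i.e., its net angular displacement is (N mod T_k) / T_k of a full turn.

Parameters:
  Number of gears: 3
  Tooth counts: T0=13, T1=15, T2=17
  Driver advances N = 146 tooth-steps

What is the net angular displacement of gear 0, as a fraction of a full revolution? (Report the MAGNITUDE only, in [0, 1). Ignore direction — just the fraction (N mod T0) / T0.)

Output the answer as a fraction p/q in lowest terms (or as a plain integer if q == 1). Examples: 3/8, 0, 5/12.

Answer: 3/13

Derivation:
Chain of 3 gears, tooth counts: [13, 15, 17]
  gear 0: T0=13, direction=positive, advance = 146 mod 13 = 3 teeth = 3/13 turn
  gear 1: T1=15, direction=negative, advance = 146 mod 15 = 11 teeth = 11/15 turn
  gear 2: T2=17, direction=positive, advance = 146 mod 17 = 10 teeth = 10/17 turn
Gear 0: 146 mod 13 = 3
Fraction = 3 / 13 = 3/13 (gcd(3,13)=1) = 3/13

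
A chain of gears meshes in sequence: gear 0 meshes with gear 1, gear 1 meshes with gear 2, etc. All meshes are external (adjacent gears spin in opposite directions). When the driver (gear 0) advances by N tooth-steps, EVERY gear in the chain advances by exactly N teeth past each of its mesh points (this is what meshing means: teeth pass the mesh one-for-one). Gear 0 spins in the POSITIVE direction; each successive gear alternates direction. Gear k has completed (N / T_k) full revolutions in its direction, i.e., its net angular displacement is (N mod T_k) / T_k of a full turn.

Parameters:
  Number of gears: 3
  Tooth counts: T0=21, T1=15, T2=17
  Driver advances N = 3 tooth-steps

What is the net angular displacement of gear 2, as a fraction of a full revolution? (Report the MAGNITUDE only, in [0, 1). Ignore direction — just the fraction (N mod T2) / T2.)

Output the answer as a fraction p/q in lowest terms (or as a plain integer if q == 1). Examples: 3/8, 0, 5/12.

Answer: 3/17

Derivation:
Chain of 3 gears, tooth counts: [21, 15, 17]
  gear 0: T0=21, direction=positive, advance = 3 mod 21 = 3 teeth = 3/21 turn
  gear 1: T1=15, direction=negative, advance = 3 mod 15 = 3 teeth = 3/15 turn
  gear 2: T2=17, direction=positive, advance = 3 mod 17 = 3 teeth = 3/17 turn
Gear 2: 3 mod 17 = 3
Fraction = 3 / 17 = 3/17 (gcd(3,17)=1) = 3/17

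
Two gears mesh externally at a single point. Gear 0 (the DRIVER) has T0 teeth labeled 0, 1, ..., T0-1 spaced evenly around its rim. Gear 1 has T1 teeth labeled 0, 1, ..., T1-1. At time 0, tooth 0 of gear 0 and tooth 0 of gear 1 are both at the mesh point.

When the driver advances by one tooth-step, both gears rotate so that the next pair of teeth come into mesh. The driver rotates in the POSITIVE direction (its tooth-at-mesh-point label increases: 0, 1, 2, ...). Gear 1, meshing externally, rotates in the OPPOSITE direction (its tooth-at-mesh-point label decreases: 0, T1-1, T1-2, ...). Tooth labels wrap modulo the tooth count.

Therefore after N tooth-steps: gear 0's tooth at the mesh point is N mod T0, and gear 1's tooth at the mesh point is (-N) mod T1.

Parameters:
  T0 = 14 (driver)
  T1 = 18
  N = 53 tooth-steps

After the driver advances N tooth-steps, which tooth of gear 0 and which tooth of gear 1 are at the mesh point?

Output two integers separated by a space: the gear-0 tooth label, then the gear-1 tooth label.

Answer: 11 1

Derivation:
Gear 0 (driver, T0=14): tooth at mesh = N mod T0
  53 = 3 * 14 + 11, so 53 mod 14 = 11
  gear 0 tooth = 11
Gear 1 (driven, T1=18): tooth at mesh = (-N) mod T1
  53 = 2 * 18 + 17, so 53 mod 18 = 17
  (-53) mod 18 = (-17) mod 18 = 18 - 17 = 1
Mesh after 53 steps: gear-0 tooth 11 meets gear-1 tooth 1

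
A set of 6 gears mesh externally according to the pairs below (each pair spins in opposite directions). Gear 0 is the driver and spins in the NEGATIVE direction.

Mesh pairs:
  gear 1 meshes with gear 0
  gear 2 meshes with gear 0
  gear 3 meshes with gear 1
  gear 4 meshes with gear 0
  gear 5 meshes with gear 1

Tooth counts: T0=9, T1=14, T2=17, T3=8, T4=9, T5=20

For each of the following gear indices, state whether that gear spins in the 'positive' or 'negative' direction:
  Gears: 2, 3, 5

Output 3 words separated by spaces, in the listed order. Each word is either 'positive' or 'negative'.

Gear 0 (driver): negative (depth 0)
  gear 1: meshes with gear 0 -> depth 1 -> positive (opposite of gear 0)
  gear 2: meshes with gear 0 -> depth 1 -> positive (opposite of gear 0)
  gear 3: meshes with gear 1 -> depth 2 -> negative (opposite of gear 1)
  gear 4: meshes with gear 0 -> depth 1 -> positive (opposite of gear 0)
  gear 5: meshes with gear 1 -> depth 2 -> negative (opposite of gear 1)
Queried indices 2, 3, 5 -> positive, negative, negative

Answer: positive negative negative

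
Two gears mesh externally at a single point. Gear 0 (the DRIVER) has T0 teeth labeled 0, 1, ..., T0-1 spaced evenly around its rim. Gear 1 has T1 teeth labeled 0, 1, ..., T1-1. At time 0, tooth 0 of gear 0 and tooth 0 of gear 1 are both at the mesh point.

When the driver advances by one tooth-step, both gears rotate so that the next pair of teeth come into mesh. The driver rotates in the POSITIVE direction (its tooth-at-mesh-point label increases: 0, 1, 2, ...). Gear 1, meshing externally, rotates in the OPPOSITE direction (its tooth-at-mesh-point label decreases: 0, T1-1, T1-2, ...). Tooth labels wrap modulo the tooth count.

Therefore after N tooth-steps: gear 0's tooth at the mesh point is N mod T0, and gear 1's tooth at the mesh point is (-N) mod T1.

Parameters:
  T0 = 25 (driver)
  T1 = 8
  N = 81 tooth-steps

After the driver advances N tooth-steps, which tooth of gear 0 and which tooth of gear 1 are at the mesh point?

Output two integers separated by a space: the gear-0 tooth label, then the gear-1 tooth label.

Answer: 6 7

Derivation:
Gear 0 (driver, T0=25): tooth at mesh = N mod T0
  81 = 3 * 25 + 6, so 81 mod 25 = 6
  gear 0 tooth = 6
Gear 1 (driven, T1=8): tooth at mesh = (-N) mod T1
  81 = 10 * 8 + 1, so 81 mod 8 = 1
  (-81) mod 8 = (-1) mod 8 = 8 - 1 = 7
Mesh after 81 steps: gear-0 tooth 6 meets gear-1 tooth 7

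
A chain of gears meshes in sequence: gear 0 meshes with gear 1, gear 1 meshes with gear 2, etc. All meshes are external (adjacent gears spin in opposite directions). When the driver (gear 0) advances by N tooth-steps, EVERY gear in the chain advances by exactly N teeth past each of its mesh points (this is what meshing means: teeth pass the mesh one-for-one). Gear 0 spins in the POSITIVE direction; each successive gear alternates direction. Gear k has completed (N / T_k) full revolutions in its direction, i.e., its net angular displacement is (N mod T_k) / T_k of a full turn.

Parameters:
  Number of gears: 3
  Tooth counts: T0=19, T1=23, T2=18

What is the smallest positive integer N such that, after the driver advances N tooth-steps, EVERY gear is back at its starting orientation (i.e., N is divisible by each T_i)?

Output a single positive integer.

Answer: 7866

Derivation:
Gear k returns to start when N is a multiple of T_k.
All gears at start simultaneously when N is a common multiple of [19, 23, 18]; the smallest such N is lcm(19, 23, 18).
Start: lcm = T0 = 19
Fold in T1=23: gcd(19, 23) = 1; lcm(19, 23) = 19 * 23 / 1 = 437 / 1 = 437
Fold in T2=18: gcd(437, 18) = 1; lcm(437, 18) = 437 * 18 / 1 = 7866 / 1 = 7866
Full cycle length = 7866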